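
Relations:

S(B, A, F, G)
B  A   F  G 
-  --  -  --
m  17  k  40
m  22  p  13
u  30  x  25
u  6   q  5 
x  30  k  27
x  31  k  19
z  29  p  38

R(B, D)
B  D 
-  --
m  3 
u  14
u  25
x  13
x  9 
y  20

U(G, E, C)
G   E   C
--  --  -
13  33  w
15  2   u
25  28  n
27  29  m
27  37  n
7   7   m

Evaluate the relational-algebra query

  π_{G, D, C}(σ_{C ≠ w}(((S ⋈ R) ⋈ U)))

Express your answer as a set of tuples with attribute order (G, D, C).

{(25, 14, n), (25, 25, n), (27, 13, m), (27, 13, n), (27, 9, m), (27, 9, n)}

Joining S and R on B yields {(m, 17, k, 40, 3), (m, 22, p, 13, 3), (u, 30, x, 25, 14), (u, 30, x, 25, 25), (u, 6, q, 5, 14), (u, 6, q, 5, 25), (x, 30, k, 27, 13), (x, 30, k, 27, 9), (x, 31, k, 19, 13), (x, 31, k, 19, 9)}.
Joining (S ⋈ R) and U on G yields {(m, 22, p, 13, 3, 33, w), (u, 30, x, 25, 14, 28, n), (u, 30, x, 25, 25, 28, n), (x, 30, k, 27, 13, 29, m), (x, 30, k, 27, 13, 37, n), (x, 30, k, 27, 9, 29, m), (x, 30, k, 27, 9, 37, n)}.
σ[C ≠ w]: keep tuples satisfying C ≠ w → {(u, 30, x, 25, 14, 28, n), (u, 30, x, 25, 25, 28, n), (x, 30, k, 27, 13, 29, m), (x, 30, k, 27, 13, 37, n), (x, 30, k, 27, 9, 29, m), (x, 30, k, 27, 9, 37, n)}
π[G, D, C]: project onto (G, D, C) → {(25, 14, n), (25, 25, n), (27, 13, m), (27, 13, n), (27, 9, m), (27, 9, n)}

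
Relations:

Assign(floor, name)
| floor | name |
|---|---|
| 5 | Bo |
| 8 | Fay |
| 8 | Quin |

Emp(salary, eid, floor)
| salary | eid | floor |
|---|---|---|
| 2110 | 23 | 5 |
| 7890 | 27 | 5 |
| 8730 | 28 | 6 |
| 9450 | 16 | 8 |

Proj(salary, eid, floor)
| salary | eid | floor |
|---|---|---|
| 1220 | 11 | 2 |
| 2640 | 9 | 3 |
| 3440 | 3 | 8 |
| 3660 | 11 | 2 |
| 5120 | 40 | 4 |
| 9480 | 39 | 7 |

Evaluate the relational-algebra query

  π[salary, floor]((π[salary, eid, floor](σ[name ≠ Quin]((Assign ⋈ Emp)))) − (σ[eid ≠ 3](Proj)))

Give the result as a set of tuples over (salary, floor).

{(2110, 5), (7890, 5), (9450, 8)}

Natural join on floor: {(5, Bo, 2110, 23), (5, Bo, 7890, 27), (8, Fay, 9450, 16), (8, Quin, 9450, 16)}
Filtering on name ≠ Quin leaves {(5, Bo, 2110, 23), (5, Bo, 7890, 27), (8, Fay, 9450, 16)}.
π[salary, eid, floor]: project onto (salary, eid, floor) → {(2110, 23, 5), (7890, 27, 5), (9450, 16, 8)}
Filtering on eid ≠ 3 leaves {(1220, 11, 2), (2640, 9, 3), (3660, 11, 2), (5120, 40, 4), (9480, 39, 7)}.
Taking the difference: {(2110, 23, 5), (7890, 27, 5), (9450, 16, 8)}
π[salary, floor]: project onto (salary, floor) → {(2110, 5), (7890, 5), (9450, 8)}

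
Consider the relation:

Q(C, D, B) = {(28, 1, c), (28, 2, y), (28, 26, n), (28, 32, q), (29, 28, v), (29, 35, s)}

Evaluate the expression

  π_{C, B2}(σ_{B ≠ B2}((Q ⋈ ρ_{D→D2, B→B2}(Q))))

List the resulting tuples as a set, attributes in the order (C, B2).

{(28, c), (28, n), (28, q), (28, y), (29, s), (29, v)}

ρ[D→D2, B→B2]: schema becomes (C, D2, B2); tuples unchanged.
Q ⋈ ρ_{D→D2, B→B2}(Q) (natural join on C): {(28, 1, c, 1, c), (28, 1, c, 2, y), (28, 1, c, 26, n), (28, 1, c, 32, q), (28, 2, y, 1, c), (28, 2, y, 2, y), (28, 2, y, 26, n), (28, 2, y, 32, q), (28, 26, n, 1, c), (28, 26, n, 2, y), (28, 26, n, 26, n), (28, 26, n, 32, q), (28, 32, q, 1, c), (28, 32, q, 2, y), (28, 32, q, 26, n), (28, 32, q, 32, q), (29, 28, v, 28, v), (29, 28, v, 35, s), (29, 35, s, 28, v), (29, 35, s, 35, s)}
Selection B ≠ B2: {(28, 1, c, 2, y), (28, 1, c, 26, n), (28, 1, c, 32, q), (28, 2, y, 1, c), (28, 2, y, 26, n), (28, 2, y, 32, q), (28, 26, n, 1, c), (28, 26, n, 2, y), (28, 26, n, 32, q), (28, 32, q, 1, c), (28, 32, q, 2, y), (28, 32, q, 26, n), (29, 28, v, 35, s), (29, 35, s, 28, v)}
π_{C, B2} gives {(28, c), (28, n), (28, q), (28, y), (29, s), (29, v)} (8 duplicate(s) eliminated).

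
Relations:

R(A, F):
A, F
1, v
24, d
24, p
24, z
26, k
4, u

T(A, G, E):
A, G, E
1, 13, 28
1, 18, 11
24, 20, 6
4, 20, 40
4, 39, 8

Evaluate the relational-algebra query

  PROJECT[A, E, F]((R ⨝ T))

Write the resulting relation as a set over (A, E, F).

{(1, 11, v), (1, 28, v), (24, 6, d), (24, 6, p), (24, 6, z), (4, 40, u), (4, 8, u)}

Natural join on A: {(1, v, 13, 28), (1, v, 18, 11), (24, d, 20, 6), (24, p, 20, 6), (24, z, 20, 6), (4, u, 20, 40), (4, u, 39, 8)}
π_{A, E, F} gives {(1, 11, v), (1, 28, v), (24, 6, d), (24, 6, p), (24, 6, z), (4, 40, u), (4, 8, u)}.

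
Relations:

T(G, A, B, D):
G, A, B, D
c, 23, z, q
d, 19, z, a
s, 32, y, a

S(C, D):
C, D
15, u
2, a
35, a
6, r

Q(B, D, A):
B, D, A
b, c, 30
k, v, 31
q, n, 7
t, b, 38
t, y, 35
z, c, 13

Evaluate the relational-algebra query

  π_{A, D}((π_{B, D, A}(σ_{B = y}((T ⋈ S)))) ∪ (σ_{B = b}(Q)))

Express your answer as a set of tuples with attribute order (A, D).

Joining T and S on D yields {(d, 19, z, a, 2), (d, 19, z, a, 35), (s, 32, y, a, 2), (s, 32, y, a, 35)}.
σ[B = y]: keep tuples satisfying B = y → {(s, 32, y, a, 2), (s, 32, y, a, 35)}
Projecting to B, D, A (1 duplicate(s) eliminated): {(y, a, 32)}
σ[B = b]: keep tuples satisfying B = b → {(b, c, 30)}
Union: {(y, a, 32)} with {(b, c, 30)} → {(b, c, 30), (y, a, 32)}
Projecting to A, D: {(30, c), (32, a)}

{(30, c), (32, a)}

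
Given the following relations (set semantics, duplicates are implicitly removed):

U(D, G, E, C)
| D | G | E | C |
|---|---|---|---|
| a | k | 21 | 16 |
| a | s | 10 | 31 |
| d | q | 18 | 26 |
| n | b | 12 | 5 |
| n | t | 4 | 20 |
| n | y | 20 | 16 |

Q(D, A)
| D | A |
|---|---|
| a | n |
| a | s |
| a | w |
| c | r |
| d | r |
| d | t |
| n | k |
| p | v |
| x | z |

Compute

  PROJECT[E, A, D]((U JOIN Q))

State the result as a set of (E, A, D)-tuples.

{(10, n, a), (10, s, a), (10, w, a), (12, k, n), (18, r, d), (18, t, d), (20, k, n), (21, n, a), (21, s, a), (21, w, a), (4, k, n)}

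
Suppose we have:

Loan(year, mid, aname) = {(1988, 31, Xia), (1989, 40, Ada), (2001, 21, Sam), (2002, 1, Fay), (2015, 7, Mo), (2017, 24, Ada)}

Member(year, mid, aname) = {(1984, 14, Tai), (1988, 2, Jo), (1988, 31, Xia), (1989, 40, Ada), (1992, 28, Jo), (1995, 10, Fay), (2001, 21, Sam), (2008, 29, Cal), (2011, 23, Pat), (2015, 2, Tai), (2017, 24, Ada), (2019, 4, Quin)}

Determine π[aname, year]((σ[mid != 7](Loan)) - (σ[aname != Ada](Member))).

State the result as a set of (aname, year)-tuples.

Selection mid != 7: {(1988, 31, Xia), (1989, 40, Ada), (2001, 21, Sam), (2002, 1, Fay), (2017, 24, Ada)}
Selection aname != Ada: {(1984, 14, Tai), (1988, 2, Jo), (1988, 31, Xia), (1992, 28, Jo), (1995, 10, Fay), (2001, 21, Sam), (2008, 29, Cal), (2011, 23, Pat), (2015, 2, Tai), (2019, 4, Quin)}
Taking the difference: {(1989, 40, Ada), (2002, 1, Fay), (2017, 24, Ada)}
Keep only column(s) aname, year: {(Ada, 1989), (Ada, 2017), (Fay, 2002)}

{(Ada, 1989), (Ada, 2017), (Fay, 2002)}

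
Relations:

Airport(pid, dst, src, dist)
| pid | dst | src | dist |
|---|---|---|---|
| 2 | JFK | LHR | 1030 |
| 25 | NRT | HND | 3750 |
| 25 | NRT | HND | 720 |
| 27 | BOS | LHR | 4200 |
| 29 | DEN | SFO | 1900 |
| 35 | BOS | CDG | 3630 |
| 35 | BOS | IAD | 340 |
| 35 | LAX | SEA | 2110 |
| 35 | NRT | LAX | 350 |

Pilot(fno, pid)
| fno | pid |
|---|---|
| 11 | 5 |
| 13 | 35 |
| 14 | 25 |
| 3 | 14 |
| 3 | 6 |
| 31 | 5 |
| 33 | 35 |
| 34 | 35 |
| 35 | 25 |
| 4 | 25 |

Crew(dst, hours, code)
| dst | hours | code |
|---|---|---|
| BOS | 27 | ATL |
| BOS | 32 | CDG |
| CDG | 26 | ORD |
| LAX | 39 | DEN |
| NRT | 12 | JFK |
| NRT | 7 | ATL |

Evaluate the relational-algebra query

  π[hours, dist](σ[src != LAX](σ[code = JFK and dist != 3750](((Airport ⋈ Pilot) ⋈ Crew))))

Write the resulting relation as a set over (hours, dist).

Joining Airport and Pilot on pid yields {(25, NRT, HND, 3750, 14), (25, NRT, HND, 3750, 35), (25, NRT, HND, 3750, 4), (25, NRT, HND, 720, 14), (25, NRT, HND, 720, 35), (25, NRT, HND, 720, 4), (35, BOS, CDG, 3630, 13), (35, BOS, CDG, 3630, 33), (35, BOS, CDG, 3630, 34), (35, BOS, IAD, 340, 13), (35, BOS, IAD, 340, 33), (35, BOS, IAD, 340, 34), (35, LAX, SEA, 2110, 13), (35, LAX, SEA, 2110, 33), (35, LAX, SEA, 2110, 34), (35, NRT, LAX, 350, 13), (35, NRT, LAX, 350, 33), (35, NRT, LAX, 350, 34)}.
Joining (Airport ⋈ Pilot) and Crew on dst yields {(25, NRT, HND, 3750, 14, 12, JFK), (25, NRT, HND, 3750, 14, 7, ATL), (25, NRT, HND, 3750, 35, 12, JFK), (25, NRT, HND, 3750, 35, 7, ATL), (25, NRT, HND, 3750, 4, 12, JFK), (25, NRT, HND, 3750, 4, 7, ATL), (25, NRT, HND, 720, 14, 12, JFK), (25, NRT, HND, 720, 14, 7, ATL), (25, NRT, HND, 720, 35, 12, JFK), (25, NRT, HND, 720, 35, 7, ATL), (25, NRT, HND, 720, 4, 12, JFK), (25, NRT, HND, 720, 4, 7, ATL), (35, BOS, CDG, 3630, 13, 27, ATL), (35, BOS, CDG, 3630, 13, 32, CDG), (35, BOS, CDG, 3630, 33, 27, ATL), (35, BOS, CDG, 3630, 33, 32, CDG), (35, BOS, CDG, 3630, 34, 27, ATL), (35, BOS, CDG, 3630, 34, 32, CDG), (35, BOS, IAD, 340, 13, 27, ATL), (35, BOS, IAD, 340, 13, 32, CDG), (35, BOS, IAD, 340, 33, 27, ATL), (35, BOS, IAD, 340, 33, 32, CDG), (35, BOS, IAD, 340, 34, 27, ATL), (35, BOS, IAD, 340, 34, 32, CDG), (35, LAX, SEA, 2110, 13, 39, DEN), (35, LAX, SEA, 2110, 33, 39, DEN), (35, LAX, SEA, 2110, 34, 39, DEN), (35, NRT, LAX, 350, 13, 12, JFK), (35, NRT, LAX, 350, 13, 7, ATL), (35, NRT, LAX, 350, 33, 12, JFK), (35, NRT, LAX, 350, 33, 7, ATL), (35, NRT, LAX, 350, 34, 12, JFK), (35, NRT, LAX, 350, 34, 7, ATL)}.
Selection code = JFK and dist != 3750: {(25, NRT, HND, 720, 14, 12, JFK), (25, NRT, HND, 720, 35, 12, JFK), (25, NRT, HND, 720, 4, 12, JFK), (35, NRT, LAX, 350, 13, 12, JFK), (35, NRT, LAX, 350, 33, 12, JFK), (35, NRT, LAX, 350, 34, 12, JFK)}
Selection src != LAX: {(25, NRT, HND, 720, 14, 12, JFK), (25, NRT, HND, 720, 35, 12, JFK), (25, NRT, HND, 720, 4, 12, JFK)}
Projecting to hours, dist (2 duplicate(s) eliminated): {(12, 720)}

{(12, 720)}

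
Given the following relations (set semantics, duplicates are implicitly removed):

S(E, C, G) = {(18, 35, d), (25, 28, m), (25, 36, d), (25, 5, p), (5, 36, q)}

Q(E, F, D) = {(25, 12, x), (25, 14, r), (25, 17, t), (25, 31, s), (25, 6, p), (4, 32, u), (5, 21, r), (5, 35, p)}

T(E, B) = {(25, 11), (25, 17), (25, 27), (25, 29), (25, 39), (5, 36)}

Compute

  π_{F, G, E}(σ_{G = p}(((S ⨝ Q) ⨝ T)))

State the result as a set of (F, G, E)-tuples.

{(12, p, 25), (14, p, 25), (17, p, 25), (31, p, 25), (6, p, 25)}

Joining S and Q on E yields {(25, 28, m, 12, x), (25, 28, m, 14, r), (25, 28, m, 17, t), (25, 28, m, 31, s), (25, 28, m, 6, p), (25, 36, d, 12, x), (25, 36, d, 14, r), (25, 36, d, 17, t), (25, 36, d, 31, s), (25, 36, d, 6, p), (25, 5, p, 12, x), (25, 5, p, 14, r), (25, 5, p, 17, t), (25, 5, p, 31, s), (25, 5, p, 6, p), (5, 36, q, 21, r), (5, 36, q, 35, p)}.
Joining (S ⨝ Q) and T on E yields {(25, 28, m, 12, x, 11), (25, 28, m, 12, x, 17), (25, 28, m, 12, x, 27), (25, 28, m, 12, x, 29), (25, 28, m, 12, x, 39), (25, 28, m, 14, r, 11), (25, 28, m, 14, r, 17), (25, 28, m, 14, r, 27), (25, 28, m, 14, r, 29), (25, 28, m, 14, r, 39), (25, 28, m, 17, t, 11), (25, 28, m, 17, t, 17), (25, 28, m, 17, t, 27), (25, 28, m, 17, t, 29), (25, 28, m, 17, t, 39), (25, 28, m, 31, s, 11), (25, 28, m, 31, s, 17), (25, 28, m, 31, s, 27), (25, 28, m, 31, s, 29), (25, 28, m, 31, s, 39), (25, 28, m, 6, p, 11), (25, 28, m, 6, p, 17), (25, 28, m, 6, p, 27), (25, 28, m, 6, p, 29), (25, 28, m, 6, p, 39), (25, 36, d, 12, x, 11), (25, 36, d, 12, x, 17), (25, 36, d, 12, x, 27), (25, 36, d, 12, x, 29), (25, 36, d, 12, x, 39), (25, 36, d, 14, r, 11), (25, 36, d, 14, r, 17), (25, 36, d, 14, r, 27), (25, 36, d, 14, r, 29), (25, 36, d, 14, r, 39), (25, 36, d, 17, t, 11), (25, 36, d, 17, t, 17), (25, 36, d, 17, t, 27), (25, 36, d, 17, t, 29), (25, 36, d, 17, t, 39), (25, 36, d, 31, s, 11), (25, 36, d, 31, s, 17), (25, 36, d, 31, s, 27), (25, 36, d, 31, s, 29), (25, 36, d, 31, s, 39), (25, 36, d, 6, p, 11), (25, 36, d, 6, p, 17), (25, 36, d, 6, p, 27), (25, 36, d, 6, p, 29), (25, 36, d, 6, p, 39), (25, 5, p, 12, x, 11), (25, 5, p, 12, x, 17), (25, 5, p, 12, x, 27), (25, 5, p, 12, x, 29), (25, 5, p, 12, x, 39), (25, 5, p, 14, r, 11), (25, 5, p, 14, r, 17), (25, 5, p, 14, r, 27), (25, 5, p, 14, r, 29), (25, 5, p, 14, r, 39), (25, 5, p, 17, t, 11), (25, 5, p, 17, t, 17), (25, 5, p, 17, t, 27), (25, 5, p, 17, t, 29), (25, 5, p, 17, t, 39), (25, 5, p, 31, s, 11), (25, 5, p, 31, s, 17), (25, 5, p, 31, s, 27), (25, 5, p, 31, s, 29), (25, 5, p, 31, s, 39), (25, 5, p, 6, p, 11), (25, 5, p, 6, p, 17), (25, 5, p, 6, p, 27), (25, 5, p, 6, p, 29), (25, 5, p, 6, p, 39), (5, 36, q, 21, r, 36), (5, 36, q, 35, p, 36)}.
Selection G = p: {(25, 5, p, 12, x, 11), (25, 5, p, 12, x, 17), (25, 5, p, 12, x, 27), (25, 5, p, 12, x, 29), (25, 5, p, 12, x, 39), (25, 5, p, 14, r, 11), (25, 5, p, 14, r, 17), (25, 5, p, 14, r, 27), (25, 5, p, 14, r, 29), (25, 5, p, 14, r, 39), (25, 5, p, 17, t, 11), (25, 5, p, 17, t, 17), (25, 5, p, 17, t, 27), (25, 5, p, 17, t, 29), (25, 5, p, 17, t, 39), (25, 5, p, 31, s, 11), (25, 5, p, 31, s, 17), (25, 5, p, 31, s, 27), (25, 5, p, 31, s, 29), (25, 5, p, 31, s, 39), (25, 5, p, 6, p, 11), (25, 5, p, 6, p, 17), (25, 5, p, 6, p, 27), (25, 5, p, 6, p, 29), (25, 5, p, 6, p, 39)}
π[F, G, E]: project onto (F, G, E) (20 duplicate(s) eliminated) → {(12, p, 25), (14, p, 25), (17, p, 25), (31, p, 25), (6, p, 25)}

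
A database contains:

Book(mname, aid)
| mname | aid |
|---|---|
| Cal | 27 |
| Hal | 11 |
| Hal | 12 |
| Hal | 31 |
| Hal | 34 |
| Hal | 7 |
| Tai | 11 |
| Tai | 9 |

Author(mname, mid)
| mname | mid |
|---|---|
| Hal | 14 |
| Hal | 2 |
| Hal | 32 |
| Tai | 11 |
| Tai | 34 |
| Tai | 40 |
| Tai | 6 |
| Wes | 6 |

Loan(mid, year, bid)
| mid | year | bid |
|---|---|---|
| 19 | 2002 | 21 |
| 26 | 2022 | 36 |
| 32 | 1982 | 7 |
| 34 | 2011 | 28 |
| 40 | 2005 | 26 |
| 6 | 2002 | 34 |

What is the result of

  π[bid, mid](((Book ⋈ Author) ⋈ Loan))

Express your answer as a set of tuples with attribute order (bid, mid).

{(26, 40), (28, 34), (34, 6), (7, 32)}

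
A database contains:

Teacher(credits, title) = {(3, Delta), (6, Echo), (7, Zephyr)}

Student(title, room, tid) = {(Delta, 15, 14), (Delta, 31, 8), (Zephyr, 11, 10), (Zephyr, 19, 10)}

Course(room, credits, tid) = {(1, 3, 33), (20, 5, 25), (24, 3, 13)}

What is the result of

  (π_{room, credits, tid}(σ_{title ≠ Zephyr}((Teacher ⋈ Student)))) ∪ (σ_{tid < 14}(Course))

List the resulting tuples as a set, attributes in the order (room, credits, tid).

{(15, 3, 14), (24, 3, 13), (31, 3, 8)}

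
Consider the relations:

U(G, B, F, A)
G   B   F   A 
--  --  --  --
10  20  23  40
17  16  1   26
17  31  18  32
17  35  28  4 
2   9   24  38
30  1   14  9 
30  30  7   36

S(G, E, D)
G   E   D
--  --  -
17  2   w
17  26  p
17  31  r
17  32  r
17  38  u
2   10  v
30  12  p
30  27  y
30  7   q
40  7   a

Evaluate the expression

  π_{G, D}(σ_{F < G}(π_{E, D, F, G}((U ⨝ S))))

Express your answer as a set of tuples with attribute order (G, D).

{(17, p), (17, r), (17, u), (17, w), (30, p), (30, q), (30, y)}

Joining U and S on G yields {(17, 16, 1, 26, 2, w), (17, 16, 1, 26, 26, p), (17, 16, 1, 26, 31, r), (17, 16, 1, 26, 32, r), (17, 16, 1, 26, 38, u), (17, 31, 18, 32, 2, w), (17, 31, 18, 32, 26, p), (17, 31, 18, 32, 31, r), (17, 31, 18, 32, 32, r), (17, 31, 18, 32, 38, u), (17, 35, 28, 4, 2, w), (17, 35, 28, 4, 26, p), (17, 35, 28, 4, 31, r), (17, 35, 28, 4, 32, r), (17, 35, 28, 4, 38, u), (2, 9, 24, 38, 10, v), (30, 1, 14, 9, 12, p), (30, 1, 14, 9, 27, y), (30, 1, 14, 9, 7, q), (30, 30, 7, 36, 12, p), (30, 30, 7, 36, 27, y), (30, 30, 7, 36, 7, q)}.
π_{E, D, F, G} gives {(10, v, 24, 2), (12, p, 14, 30), (12, p, 7, 30), (2, w, 1, 17), (2, w, 18, 17), (2, w, 28, 17), (26, p, 1, 17), (26, p, 18, 17), (26, p, 28, 17), (27, y, 14, 30), (27, y, 7, 30), (31, r, 1, 17), (31, r, 18, 17), (31, r, 28, 17), (32, r, 1, 17), (32, r, 18, 17), (32, r, 28, 17), (38, u, 1, 17), (38, u, 18, 17), (38, u, 28, 17), (7, q, 14, 30), (7, q, 7, 30)}.
Selection F < G: {(12, p, 14, 30), (12, p, 7, 30), (2, w, 1, 17), (26, p, 1, 17), (27, y, 14, 30), (27, y, 7, 30), (31, r, 1, 17), (32, r, 1, 17), (38, u, 1, 17), (7, q, 14, 30), (7, q, 7, 30)}
π_{G, D} gives {(17, p), (17, r), (17, u), (17, w), (30, p), (30, q), (30, y)} (4 duplicate(s) eliminated).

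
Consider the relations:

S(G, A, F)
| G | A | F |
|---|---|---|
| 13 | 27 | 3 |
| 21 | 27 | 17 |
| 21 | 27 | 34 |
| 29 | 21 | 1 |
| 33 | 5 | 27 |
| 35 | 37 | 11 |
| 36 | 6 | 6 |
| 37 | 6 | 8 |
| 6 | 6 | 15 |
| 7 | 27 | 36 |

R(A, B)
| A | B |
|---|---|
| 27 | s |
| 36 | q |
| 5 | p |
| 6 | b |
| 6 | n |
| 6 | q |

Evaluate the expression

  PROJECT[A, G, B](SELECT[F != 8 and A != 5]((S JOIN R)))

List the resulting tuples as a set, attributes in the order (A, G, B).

{(27, 13, s), (27, 21, s), (27, 7, s), (6, 36, b), (6, 36, n), (6, 36, q), (6, 6, b), (6, 6, n), (6, 6, q)}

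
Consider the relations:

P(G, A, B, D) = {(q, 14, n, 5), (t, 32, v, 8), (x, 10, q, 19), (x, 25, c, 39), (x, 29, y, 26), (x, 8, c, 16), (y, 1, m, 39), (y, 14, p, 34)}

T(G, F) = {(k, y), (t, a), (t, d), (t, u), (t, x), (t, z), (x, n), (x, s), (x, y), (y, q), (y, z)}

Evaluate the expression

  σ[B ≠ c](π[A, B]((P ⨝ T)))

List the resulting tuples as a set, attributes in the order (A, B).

{(1, m), (10, q), (14, p), (29, y), (32, v)}

P ⋈ T (natural join on G): {(t, 32, v, 8, a), (t, 32, v, 8, d), (t, 32, v, 8, u), (t, 32, v, 8, x), (t, 32, v, 8, z), (x, 10, q, 19, n), (x, 10, q, 19, s), (x, 10, q, 19, y), (x, 25, c, 39, n), (x, 25, c, 39, s), (x, 25, c, 39, y), (x, 29, y, 26, n), (x, 29, y, 26, s), (x, 29, y, 26, y), (x, 8, c, 16, n), (x, 8, c, 16, s), (x, 8, c, 16, y), (y, 1, m, 39, q), (y, 1, m, 39, z), (y, 14, p, 34, q), (y, 14, p, 34, z)}
Projecting to A, B (14 duplicate(s) eliminated): {(1, m), (10, q), (14, p), (25, c), (29, y), (32, v), (8, c)}
σ[B ≠ c]: keep tuples satisfying B ≠ c → {(1, m), (10, q), (14, p), (29, y), (32, v)}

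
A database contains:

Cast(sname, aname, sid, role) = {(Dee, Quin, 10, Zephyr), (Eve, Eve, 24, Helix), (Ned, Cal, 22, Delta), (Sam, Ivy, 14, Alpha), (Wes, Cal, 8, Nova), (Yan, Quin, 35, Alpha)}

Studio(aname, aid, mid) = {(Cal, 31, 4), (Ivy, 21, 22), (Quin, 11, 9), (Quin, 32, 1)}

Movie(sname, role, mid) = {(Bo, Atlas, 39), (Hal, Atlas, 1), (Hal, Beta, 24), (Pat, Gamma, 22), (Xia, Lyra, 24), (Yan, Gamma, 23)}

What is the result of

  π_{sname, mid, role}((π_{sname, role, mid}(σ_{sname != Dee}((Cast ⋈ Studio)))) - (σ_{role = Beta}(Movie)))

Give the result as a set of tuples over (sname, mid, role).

{(Ned, 4, Delta), (Sam, 22, Alpha), (Wes, 4, Nova), (Yan, 1, Alpha), (Yan, 9, Alpha)}

Natural join on aname: {(Dee, Quin, 10, Zephyr, 11, 9), (Dee, Quin, 10, Zephyr, 32, 1), (Ned, Cal, 22, Delta, 31, 4), (Sam, Ivy, 14, Alpha, 21, 22), (Wes, Cal, 8, Nova, 31, 4), (Yan, Quin, 35, Alpha, 11, 9), (Yan, Quin, 35, Alpha, 32, 1)}
Apply σ_{sname != Dee}; surviving tuples: {(Ned, Cal, 22, Delta, 31, 4), (Sam, Ivy, 14, Alpha, 21, 22), (Wes, Cal, 8, Nova, 31, 4), (Yan, Quin, 35, Alpha, 11, 9), (Yan, Quin, 35, Alpha, 32, 1)}
π_{sname, role, mid} gives {(Ned, Delta, 4), (Sam, Alpha, 22), (Wes, Nova, 4), (Yan, Alpha, 1), (Yan, Alpha, 9)}.
Apply σ_{role = Beta}; surviving tuples: {(Hal, Beta, 24)}
Set difference of the two operands is {(Ned, Delta, 4), (Sam, Alpha, 22), (Wes, Nova, 4), (Yan, Alpha, 1), (Yan, Alpha, 9)}.
π_{sname, mid, role} gives {(Ned, 4, Delta), (Sam, 22, Alpha), (Wes, 4, Nova), (Yan, 1, Alpha), (Yan, 9, Alpha)}.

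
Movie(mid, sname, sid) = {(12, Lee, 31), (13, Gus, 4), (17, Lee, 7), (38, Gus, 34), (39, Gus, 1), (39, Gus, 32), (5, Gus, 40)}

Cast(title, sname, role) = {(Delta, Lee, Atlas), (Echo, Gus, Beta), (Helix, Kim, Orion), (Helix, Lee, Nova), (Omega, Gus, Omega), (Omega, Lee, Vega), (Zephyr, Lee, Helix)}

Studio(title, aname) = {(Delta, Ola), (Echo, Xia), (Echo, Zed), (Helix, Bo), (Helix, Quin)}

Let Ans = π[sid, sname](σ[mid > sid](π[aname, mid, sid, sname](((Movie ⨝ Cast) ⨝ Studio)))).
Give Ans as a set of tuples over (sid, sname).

Joining Movie and Cast on sname yields {(12, Lee, 31, Delta, Atlas), (12, Lee, 31, Helix, Nova), (12, Lee, 31, Omega, Vega), (12, Lee, 31, Zephyr, Helix), (13, Gus, 4, Echo, Beta), (13, Gus, 4, Omega, Omega), (17, Lee, 7, Delta, Atlas), (17, Lee, 7, Helix, Nova), (17, Lee, 7, Omega, Vega), (17, Lee, 7, Zephyr, Helix), (38, Gus, 34, Echo, Beta), (38, Gus, 34, Omega, Omega), (39, Gus, 1, Echo, Beta), (39, Gus, 1, Omega, Omega), (39, Gus, 32, Echo, Beta), (39, Gus, 32, Omega, Omega), (5, Gus, 40, Echo, Beta), (5, Gus, 40, Omega, Omega)}.
Joining (Movie ⨝ Cast) and Studio on title yields {(12, Lee, 31, Delta, Atlas, Ola), (12, Lee, 31, Helix, Nova, Bo), (12, Lee, 31, Helix, Nova, Quin), (13, Gus, 4, Echo, Beta, Xia), (13, Gus, 4, Echo, Beta, Zed), (17, Lee, 7, Delta, Atlas, Ola), (17, Lee, 7, Helix, Nova, Bo), (17, Lee, 7, Helix, Nova, Quin), (38, Gus, 34, Echo, Beta, Xia), (38, Gus, 34, Echo, Beta, Zed), (39, Gus, 1, Echo, Beta, Xia), (39, Gus, 1, Echo, Beta, Zed), (39, Gus, 32, Echo, Beta, Xia), (39, Gus, 32, Echo, Beta, Zed), (5, Gus, 40, Echo, Beta, Xia), (5, Gus, 40, Echo, Beta, Zed)}.
π_{aname, mid, sid, sname} gives {(Bo, 12, 31, Lee), (Bo, 17, 7, Lee), (Ola, 12, 31, Lee), (Ola, 17, 7, Lee), (Quin, 12, 31, Lee), (Quin, 17, 7, Lee), (Xia, 13, 4, Gus), (Xia, 38, 34, Gus), (Xia, 39, 1, Gus), (Xia, 39, 32, Gus), (Xia, 5, 40, Gus), (Zed, 13, 4, Gus), (Zed, 38, 34, Gus), (Zed, 39, 1, Gus), (Zed, 39, 32, Gus), (Zed, 5, 40, Gus)}.
σ[mid > sid]: keep tuples satisfying mid > sid → {(Bo, 17, 7, Lee), (Ola, 17, 7, Lee), (Quin, 17, 7, Lee), (Xia, 13, 4, Gus), (Xia, 38, 34, Gus), (Xia, 39, 1, Gus), (Xia, 39, 32, Gus), (Zed, 13, 4, Gus), (Zed, 38, 34, Gus), (Zed, 39, 1, Gus), (Zed, 39, 32, Gus)}
π_{sid, sname} gives {(1, Gus), (32, Gus), (34, Gus), (4, Gus), (7, Lee)} (6 duplicate(s) eliminated).

{(1, Gus), (32, Gus), (34, Gus), (4, Gus), (7, Lee)}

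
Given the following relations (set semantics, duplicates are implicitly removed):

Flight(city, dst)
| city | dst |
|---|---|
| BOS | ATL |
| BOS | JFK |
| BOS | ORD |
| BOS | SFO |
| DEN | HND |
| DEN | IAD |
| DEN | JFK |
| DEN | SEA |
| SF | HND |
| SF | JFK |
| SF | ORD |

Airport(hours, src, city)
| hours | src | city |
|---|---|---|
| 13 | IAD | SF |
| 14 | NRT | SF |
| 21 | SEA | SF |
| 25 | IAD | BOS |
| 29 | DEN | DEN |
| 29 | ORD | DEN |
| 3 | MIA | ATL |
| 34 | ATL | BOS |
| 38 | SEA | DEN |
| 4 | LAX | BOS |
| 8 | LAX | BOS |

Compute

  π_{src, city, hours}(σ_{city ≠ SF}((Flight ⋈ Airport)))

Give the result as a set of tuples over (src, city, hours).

Joining Flight and Airport on city yields {(BOS, ATL, 25, IAD), (BOS, ATL, 34, ATL), (BOS, ATL, 4, LAX), (BOS, ATL, 8, LAX), (BOS, JFK, 25, IAD), (BOS, JFK, 34, ATL), (BOS, JFK, 4, LAX), (BOS, JFK, 8, LAX), (BOS, ORD, 25, IAD), (BOS, ORD, 34, ATL), (BOS, ORD, 4, LAX), (BOS, ORD, 8, LAX), (BOS, SFO, 25, IAD), (BOS, SFO, 34, ATL), (BOS, SFO, 4, LAX), (BOS, SFO, 8, LAX), (DEN, HND, 29, DEN), (DEN, HND, 29, ORD), (DEN, HND, 38, SEA), (DEN, IAD, 29, DEN), (DEN, IAD, 29, ORD), (DEN, IAD, 38, SEA), (DEN, JFK, 29, DEN), (DEN, JFK, 29, ORD), (DEN, JFK, 38, SEA), (DEN, SEA, 29, DEN), (DEN, SEA, 29, ORD), (DEN, SEA, 38, SEA), (SF, HND, 13, IAD), (SF, HND, 14, NRT), (SF, HND, 21, SEA), (SF, JFK, 13, IAD), (SF, JFK, 14, NRT), (SF, JFK, 21, SEA), (SF, ORD, 13, IAD), (SF, ORD, 14, NRT), (SF, ORD, 21, SEA)}.
Filtering on city ≠ SF leaves {(BOS, ATL, 25, IAD), (BOS, ATL, 34, ATL), (BOS, ATL, 4, LAX), (BOS, ATL, 8, LAX), (BOS, JFK, 25, IAD), (BOS, JFK, 34, ATL), (BOS, JFK, 4, LAX), (BOS, JFK, 8, LAX), (BOS, ORD, 25, IAD), (BOS, ORD, 34, ATL), (BOS, ORD, 4, LAX), (BOS, ORD, 8, LAX), (BOS, SFO, 25, IAD), (BOS, SFO, 34, ATL), (BOS, SFO, 4, LAX), (BOS, SFO, 8, LAX), (DEN, HND, 29, DEN), (DEN, HND, 29, ORD), (DEN, HND, 38, SEA), (DEN, IAD, 29, DEN), (DEN, IAD, 29, ORD), (DEN, IAD, 38, SEA), (DEN, JFK, 29, DEN), (DEN, JFK, 29, ORD), (DEN, JFK, 38, SEA), (DEN, SEA, 29, DEN), (DEN, SEA, 29, ORD), (DEN, SEA, 38, SEA)}.
π[src, city, hours]: project onto (src, city, hours) (21 duplicate(s) eliminated) → {(ATL, BOS, 34), (DEN, DEN, 29), (IAD, BOS, 25), (LAX, BOS, 4), (LAX, BOS, 8), (ORD, DEN, 29), (SEA, DEN, 38)}

{(ATL, BOS, 34), (DEN, DEN, 29), (IAD, BOS, 25), (LAX, BOS, 4), (LAX, BOS, 8), (ORD, DEN, 29), (SEA, DEN, 38)}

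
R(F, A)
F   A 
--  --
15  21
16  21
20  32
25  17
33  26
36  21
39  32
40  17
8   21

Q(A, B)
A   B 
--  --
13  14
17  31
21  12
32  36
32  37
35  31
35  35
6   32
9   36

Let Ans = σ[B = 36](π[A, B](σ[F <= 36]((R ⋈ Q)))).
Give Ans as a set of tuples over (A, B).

{(32, 36)}

R ⋈ Q (natural join on A): {(15, 21, 12), (16, 21, 12), (20, 32, 36), (20, 32, 37), (25, 17, 31), (36, 21, 12), (39, 32, 36), (39, 32, 37), (40, 17, 31), (8, 21, 12)}
σ[F <= 36]: keep tuples satisfying F <= 36 → {(15, 21, 12), (16, 21, 12), (20, 32, 36), (20, 32, 37), (25, 17, 31), (36, 21, 12), (8, 21, 12)}
Projecting to A, B (3 duplicate(s) eliminated): {(17, 31), (21, 12), (32, 36), (32, 37)}
σ[B = 36]: keep tuples satisfying B = 36 → {(32, 36)}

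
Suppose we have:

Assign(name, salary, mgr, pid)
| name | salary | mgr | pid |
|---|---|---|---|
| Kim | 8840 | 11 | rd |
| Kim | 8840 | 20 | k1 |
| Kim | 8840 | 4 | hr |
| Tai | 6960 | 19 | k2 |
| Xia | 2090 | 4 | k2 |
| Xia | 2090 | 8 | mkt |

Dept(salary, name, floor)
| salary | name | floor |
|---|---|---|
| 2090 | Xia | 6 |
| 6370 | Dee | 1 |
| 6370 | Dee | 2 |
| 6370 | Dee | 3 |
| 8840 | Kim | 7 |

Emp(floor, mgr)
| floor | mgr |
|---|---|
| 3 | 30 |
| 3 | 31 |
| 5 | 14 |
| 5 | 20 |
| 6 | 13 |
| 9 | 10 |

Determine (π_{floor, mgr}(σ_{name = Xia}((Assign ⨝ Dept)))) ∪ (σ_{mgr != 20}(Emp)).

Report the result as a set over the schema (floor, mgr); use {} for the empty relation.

Natural join on name, salary: {(Kim, 8840, 11, rd, 7), (Kim, 8840, 20, k1, 7), (Kim, 8840, 4, hr, 7), (Xia, 2090, 4, k2, 6), (Xia, 2090, 8, mkt, 6)}
Selection name = Xia: {(Xia, 2090, 4, k2, 6), (Xia, 2090, 8, mkt, 6)}
Projecting to floor, mgr: {(6, 4), (6, 8)}
Selection mgr != 20: {(3, 30), (3, 31), (5, 14), (6, 13), (9, 10)}
Set union of the two operands is {(3, 30), (3, 31), (5, 14), (6, 13), (6, 4), (6, 8), (9, 10)}.

{(3, 30), (3, 31), (5, 14), (6, 13), (6, 4), (6, 8), (9, 10)}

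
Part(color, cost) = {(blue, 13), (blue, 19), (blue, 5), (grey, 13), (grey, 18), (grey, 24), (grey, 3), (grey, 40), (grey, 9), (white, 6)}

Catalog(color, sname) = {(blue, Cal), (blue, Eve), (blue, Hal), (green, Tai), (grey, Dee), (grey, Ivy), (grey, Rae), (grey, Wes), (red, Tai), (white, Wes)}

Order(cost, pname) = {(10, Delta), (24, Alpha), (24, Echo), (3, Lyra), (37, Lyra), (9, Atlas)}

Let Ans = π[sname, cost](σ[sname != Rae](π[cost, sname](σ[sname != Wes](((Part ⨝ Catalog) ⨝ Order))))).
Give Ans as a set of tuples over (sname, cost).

{(Dee, 24), (Dee, 3), (Dee, 9), (Ivy, 24), (Ivy, 3), (Ivy, 9)}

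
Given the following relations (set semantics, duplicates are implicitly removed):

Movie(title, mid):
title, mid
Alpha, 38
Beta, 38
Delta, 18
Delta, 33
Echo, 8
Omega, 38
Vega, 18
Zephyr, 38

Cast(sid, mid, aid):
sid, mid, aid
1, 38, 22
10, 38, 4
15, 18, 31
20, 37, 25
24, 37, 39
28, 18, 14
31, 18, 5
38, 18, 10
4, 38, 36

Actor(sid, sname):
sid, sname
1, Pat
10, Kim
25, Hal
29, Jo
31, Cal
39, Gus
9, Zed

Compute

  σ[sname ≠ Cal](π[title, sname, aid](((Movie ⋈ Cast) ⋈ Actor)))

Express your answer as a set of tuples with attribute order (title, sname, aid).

{(Alpha, Kim, 4), (Alpha, Pat, 22), (Beta, Kim, 4), (Beta, Pat, 22), (Omega, Kim, 4), (Omega, Pat, 22), (Zephyr, Kim, 4), (Zephyr, Pat, 22)}

Joining Movie and Cast on mid yields {(Alpha, 38, 1, 22), (Alpha, 38, 10, 4), (Alpha, 38, 4, 36), (Beta, 38, 1, 22), (Beta, 38, 10, 4), (Beta, 38, 4, 36), (Delta, 18, 15, 31), (Delta, 18, 28, 14), (Delta, 18, 31, 5), (Delta, 18, 38, 10), (Omega, 38, 1, 22), (Omega, 38, 10, 4), (Omega, 38, 4, 36), (Vega, 18, 15, 31), (Vega, 18, 28, 14), (Vega, 18, 31, 5), (Vega, 18, 38, 10), (Zephyr, 38, 1, 22), (Zephyr, 38, 10, 4), (Zephyr, 38, 4, 36)}.
Joining (Movie ⋈ Cast) and Actor on sid yields {(Alpha, 38, 1, 22, Pat), (Alpha, 38, 10, 4, Kim), (Beta, 38, 1, 22, Pat), (Beta, 38, 10, 4, Kim), (Delta, 18, 31, 5, Cal), (Omega, 38, 1, 22, Pat), (Omega, 38, 10, 4, Kim), (Vega, 18, 31, 5, Cal), (Zephyr, 38, 1, 22, Pat), (Zephyr, 38, 10, 4, Kim)}.
Projecting to title, sname, aid: {(Alpha, Kim, 4), (Alpha, Pat, 22), (Beta, Kim, 4), (Beta, Pat, 22), (Delta, Cal, 5), (Omega, Kim, 4), (Omega, Pat, 22), (Vega, Cal, 5), (Zephyr, Kim, 4), (Zephyr, Pat, 22)}
σ[sname ≠ Cal]: keep tuples satisfying sname ≠ Cal → {(Alpha, Kim, 4), (Alpha, Pat, 22), (Beta, Kim, 4), (Beta, Pat, 22), (Omega, Kim, 4), (Omega, Pat, 22), (Zephyr, Kim, 4), (Zephyr, Pat, 22)}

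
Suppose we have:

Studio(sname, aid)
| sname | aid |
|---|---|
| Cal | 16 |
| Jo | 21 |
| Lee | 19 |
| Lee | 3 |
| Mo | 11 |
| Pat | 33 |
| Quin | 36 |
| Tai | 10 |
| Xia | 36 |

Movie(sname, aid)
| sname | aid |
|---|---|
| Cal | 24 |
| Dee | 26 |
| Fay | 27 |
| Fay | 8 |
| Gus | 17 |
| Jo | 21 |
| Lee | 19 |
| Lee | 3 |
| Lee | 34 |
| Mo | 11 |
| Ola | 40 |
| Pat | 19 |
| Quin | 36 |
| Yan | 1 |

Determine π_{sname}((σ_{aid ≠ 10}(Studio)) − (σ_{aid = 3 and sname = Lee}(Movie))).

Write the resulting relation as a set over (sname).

Apply σ_{aid ≠ 10}; surviving tuples: {(Cal, 16), (Jo, 21), (Lee, 19), (Lee, 3), (Mo, 11), (Pat, 33), (Quin, 36), (Xia, 36)}
Apply σ_{aid = 3 and sname = Lee}; surviving tuples: {(Lee, 3)}
Difference: {(Cal, 16), (Jo, 21), (Lee, 19), (Lee, 3), (Mo, 11), (Pat, 33), (Quin, 36), (Xia, 36)} with {(Lee, 3)} → {(Cal, 16), (Jo, 21), (Lee, 19), (Mo, 11), (Pat, 33), (Quin, 36), (Xia, 36)}
Projecting to sname: {Cal, Jo, Lee, Mo, Pat, Quin, Xia}

{Cal, Jo, Lee, Mo, Pat, Quin, Xia}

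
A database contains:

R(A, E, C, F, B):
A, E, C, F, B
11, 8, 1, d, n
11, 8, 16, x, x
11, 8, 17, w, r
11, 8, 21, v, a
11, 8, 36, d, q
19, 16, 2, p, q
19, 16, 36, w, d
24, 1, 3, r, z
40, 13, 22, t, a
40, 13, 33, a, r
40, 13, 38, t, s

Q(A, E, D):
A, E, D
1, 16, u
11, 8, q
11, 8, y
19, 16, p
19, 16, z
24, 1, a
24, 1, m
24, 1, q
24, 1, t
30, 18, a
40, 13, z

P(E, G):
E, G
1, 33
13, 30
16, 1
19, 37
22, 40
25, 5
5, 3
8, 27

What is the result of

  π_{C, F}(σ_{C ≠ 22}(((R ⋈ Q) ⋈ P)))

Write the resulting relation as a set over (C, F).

{(1, d), (16, x), (17, w), (2, p), (21, v), (3, r), (33, a), (36, d), (36, w), (38, t)}

Natural join on A, E: {(11, 8, 1, d, n, q), (11, 8, 1, d, n, y), (11, 8, 16, x, x, q), (11, 8, 16, x, x, y), (11, 8, 17, w, r, q), (11, 8, 17, w, r, y), (11, 8, 21, v, a, q), (11, 8, 21, v, a, y), (11, 8, 36, d, q, q), (11, 8, 36, d, q, y), (19, 16, 2, p, q, p), (19, 16, 2, p, q, z), (19, 16, 36, w, d, p), (19, 16, 36, w, d, z), (24, 1, 3, r, z, a), (24, 1, 3, r, z, m), (24, 1, 3, r, z, q), (24, 1, 3, r, z, t), (40, 13, 22, t, a, z), (40, 13, 33, a, r, z), (40, 13, 38, t, s, z)}
Natural join on E: {(11, 8, 1, d, n, q, 27), (11, 8, 1, d, n, y, 27), (11, 8, 16, x, x, q, 27), (11, 8, 16, x, x, y, 27), (11, 8, 17, w, r, q, 27), (11, 8, 17, w, r, y, 27), (11, 8, 21, v, a, q, 27), (11, 8, 21, v, a, y, 27), (11, 8, 36, d, q, q, 27), (11, 8, 36, d, q, y, 27), (19, 16, 2, p, q, p, 1), (19, 16, 2, p, q, z, 1), (19, 16, 36, w, d, p, 1), (19, 16, 36, w, d, z, 1), (24, 1, 3, r, z, a, 33), (24, 1, 3, r, z, m, 33), (24, 1, 3, r, z, q, 33), (24, 1, 3, r, z, t, 33), (40, 13, 22, t, a, z, 30), (40, 13, 33, a, r, z, 30), (40, 13, 38, t, s, z, 30)}
Filtering on C ≠ 22 leaves {(11, 8, 1, d, n, q, 27), (11, 8, 1, d, n, y, 27), (11, 8, 16, x, x, q, 27), (11, 8, 16, x, x, y, 27), (11, 8, 17, w, r, q, 27), (11, 8, 17, w, r, y, 27), (11, 8, 21, v, a, q, 27), (11, 8, 21, v, a, y, 27), (11, 8, 36, d, q, q, 27), (11, 8, 36, d, q, y, 27), (19, 16, 2, p, q, p, 1), (19, 16, 2, p, q, z, 1), (19, 16, 36, w, d, p, 1), (19, 16, 36, w, d, z, 1), (24, 1, 3, r, z, a, 33), (24, 1, 3, r, z, m, 33), (24, 1, 3, r, z, q, 33), (24, 1, 3, r, z, t, 33), (40, 13, 33, a, r, z, 30), (40, 13, 38, t, s, z, 30)}.
π_{C, F} gives {(1, d), (16, x), (17, w), (2, p), (21, v), (3, r), (33, a), (36, d), (36, w), (38, t)} (10 duplicate(s) eliminated).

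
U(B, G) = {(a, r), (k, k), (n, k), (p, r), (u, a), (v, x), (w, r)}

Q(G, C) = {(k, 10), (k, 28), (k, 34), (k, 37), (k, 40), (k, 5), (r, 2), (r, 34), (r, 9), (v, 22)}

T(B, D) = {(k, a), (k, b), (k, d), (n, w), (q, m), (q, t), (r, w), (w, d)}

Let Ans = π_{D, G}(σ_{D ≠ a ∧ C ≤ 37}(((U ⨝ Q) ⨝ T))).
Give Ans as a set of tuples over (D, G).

{(b, k), (d, k), (d, r), (w, k)}

Natural join on G: {(a, r, 2), (a, r, 34), (a, r, 9), (k, k, 10), (k, k, 28), (k, k, 34), (k, k, 37), (k, k, 40), (k, k, 5), (n, k, 10), (n, k, 28), (n, k, 34), (n, k, 37), (n, k, 40), (n, k, 5), (p, r, 2), (p, r, 34), (p, r, 9), (w, r, 2), (w, r, 34), (w, r, 9)}
Natural join on B: {(k, k, 10, a), (k, k, 10, b), (k, k, 10, d), (k, k, 28, a), (k, k, 28, b), (k, k, 28, d), (k, k, 34, a), (k, k, 34, b), (k, k, 34, d), (k, k, 37, a), (k, k, 37, b), (k, k, 37, d), (k, k, 40, a), (k, k, 40, b), (k, k, 40, d), (k, k, 5, a), (k, k, 5, b), (k, k, 5, d), (n, k, 10, w), (n, k, 28, w), (n, k, 34, w), (n, k, 37, w), (n, k, 40, w), (n, k, 5, w), (w, r, 2, d), (w, r, 34, d), (w, r, 9, d)}
σ[D ≠ a ∧ C ≤ 37]: keep tuples satisfying D ≠ a ∧ C ≤ 37 → {(k, k, 10, b), (k, k, 10, d), (k, k, 28, b), (k, k, 28, d), (k, k, 34, b), (k, k, 34, d), (k, k, 37, b), (k, k, 37, d), (k, k, 5, b), (k, k, 5, d), (n, k, 10, w), (n, k, 28, w), (n, k, 34, w), (n, k, 37, w), (n, k, 5, w), (w, r, 2, d), (w, r, 34, d), (w, r, 9, d)}
Projecting to D, G (14 duplicate(s) eliminated): {(b, k), (d, k), (d, r), (w, k)}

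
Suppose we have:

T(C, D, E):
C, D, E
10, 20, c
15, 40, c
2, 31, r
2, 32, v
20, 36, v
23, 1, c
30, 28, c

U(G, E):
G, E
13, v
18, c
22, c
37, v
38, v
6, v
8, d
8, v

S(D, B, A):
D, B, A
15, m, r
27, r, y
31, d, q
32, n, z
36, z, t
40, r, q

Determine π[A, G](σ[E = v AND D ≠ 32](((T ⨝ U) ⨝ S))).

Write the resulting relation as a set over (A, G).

Natural join on E: {(10, 20, c, 18), (10, 20, c, 22), (15, 40, c, 18), (15, 40, c, 22), (2, 32, v, 13), (2, 32, v, 37), (2, 32, v, 38), (2, 32, v, 6), (2, 32, v, 8), (20, 36, v, 13), (20, 36, v, 37), (20, 36, v, 38), (20, 36, v, 6), (20, 36, v, 8), (23, 1, c, 18), (23, 1, c, 22), (30, 28, c, 18), (30, 28, c, 22)}
Natural join on D: {(15, 40, c, 18, r, q), (15, 40, c, 22, r, q), (2, 32, v, 13, n, z), (2, 32, v, 37, n, z), (2, 32, v, 38, n, z), (2, 32, v, 6, n, z), (2, 32, v, 8, n, z), (20, 36, v, 13, z, t), (20, 36, v, 37, z, t), (20, 36, v, 38, z, t), (20, 36, v, 6, z, t), (20, 36, v, 8, z, t)}
Selection E = v AND D ≠ 32: {(20, 36, v, 13, z, t), (20, 36, v, 37, z, t), (20, 36, v, 38, z, t), (20, 36, v, 6, z, t), (20, 36, v, 8, z, t)}
π_{A, G} gives {(t, 13), (t, 37), (t, 38), (t, 6), (t, 8)}.

{(t, 13), (t, 37), (t, 38), (t, 6), (t, 8)}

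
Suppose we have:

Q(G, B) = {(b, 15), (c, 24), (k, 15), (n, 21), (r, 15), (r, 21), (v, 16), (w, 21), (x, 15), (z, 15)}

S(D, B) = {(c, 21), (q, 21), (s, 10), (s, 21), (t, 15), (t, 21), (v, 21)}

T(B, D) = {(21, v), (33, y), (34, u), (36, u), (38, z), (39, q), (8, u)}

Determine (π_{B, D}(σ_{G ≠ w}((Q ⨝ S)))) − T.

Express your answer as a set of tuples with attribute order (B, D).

{(15, t), (21, c), (21, q), (21, s), (21, t)}

Natural join on B: {(b, 15, t), (k, 15, t), (n, 21, c), (n, 21, q), (n, 21, s), (n, 21, t), (n, 21, v), (r, 15, t), (r, 21, c), (r, 21, q), (r, 21, s), (r, 21, t), (r, 21, v), (w, 21, c), (w, 21, q), (w, 21, s), (w, 21, t), (w, 21, v), (x, 15, t), (z, 15, t)}
σ[G ≠ w]: keep tuples satisfying G ≠ w → {(b, 15, t), (k, 15, t), (n, 21, c), (n, 21, q), (n, 21, s), (n, 21, t), (n, 21, v), (r, 15, t), (r, 21, c), (r, 21, q), (r, 21, s), (r, 21, t), (r, 21, v), (x, 15, t), (z, 15, t)}
Projecting to B, D (9 duplicate(s) eliminated): {(15, t), (21, c), (21, q), (21, s), (21, t), (21, v)}
Taking the difference: {(15, t), (21, c), (21, q), (21, s), (21, t)}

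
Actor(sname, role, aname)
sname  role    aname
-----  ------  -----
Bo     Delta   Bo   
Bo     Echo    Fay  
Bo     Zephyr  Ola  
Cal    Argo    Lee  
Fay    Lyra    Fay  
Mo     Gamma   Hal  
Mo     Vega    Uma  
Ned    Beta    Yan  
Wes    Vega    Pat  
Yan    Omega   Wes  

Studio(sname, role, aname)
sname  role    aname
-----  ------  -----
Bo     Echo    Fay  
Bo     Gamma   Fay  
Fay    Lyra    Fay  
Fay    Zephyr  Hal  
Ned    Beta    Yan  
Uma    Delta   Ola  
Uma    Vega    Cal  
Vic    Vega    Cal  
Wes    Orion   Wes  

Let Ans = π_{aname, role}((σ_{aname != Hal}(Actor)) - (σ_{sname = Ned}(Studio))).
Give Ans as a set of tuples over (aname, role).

{(Bo, Delta), (Fay, Echo), (Fay, Lyra), (Lee, Argo), (Ola, Zephyr), (Pat, Vega), (Uma, Vega), (Wes, Omega)}

Selection aname != Hal: {(Bo, Delta, Bo), (Bo, Echo, Fay), (Bo, Zephyr, Ola), (Cal, Argo, Lee), (Fay, Lyra, Fay), (Mo, Vega, Uma), (Ned, Beta, Yan), (Wes, Vega, Pat), (Yan, Omega, Wes)}
Selection sname = Ned: {(Ned, Beta, Yan)}
Taking the difference: {(Bo, Delta, Bo), (Bo, Echo, Fay), (Bo, Zephyr, Ola), (Cal, Argo, Lee), (Fay, Lyra, Fay), (Mo, Vega, Uma), (Wes, Vega, Pat), (Yan, Omega, Wes)}
π_{aname, role} gives {(Bo, Delta), (Fay, Echo), (Fay, Lyra), (Lee, Argo), (Ola, Zephyr), (Pat, Vega), (Uma, Vega), (Wes, Omega)}.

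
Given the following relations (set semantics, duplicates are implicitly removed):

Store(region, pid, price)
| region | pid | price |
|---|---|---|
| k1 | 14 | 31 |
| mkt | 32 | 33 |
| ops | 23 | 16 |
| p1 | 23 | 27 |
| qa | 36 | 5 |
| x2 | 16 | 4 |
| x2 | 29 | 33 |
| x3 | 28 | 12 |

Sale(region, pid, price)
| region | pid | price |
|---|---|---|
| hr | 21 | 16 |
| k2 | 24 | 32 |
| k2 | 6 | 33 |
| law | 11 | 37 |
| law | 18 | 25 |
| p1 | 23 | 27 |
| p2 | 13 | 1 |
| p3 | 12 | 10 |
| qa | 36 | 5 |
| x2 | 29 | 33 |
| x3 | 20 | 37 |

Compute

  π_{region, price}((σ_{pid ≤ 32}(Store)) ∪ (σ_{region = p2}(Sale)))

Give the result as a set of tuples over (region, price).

{(k1, 31), (mkt, 33), (ops, 16), (p1, 27), (p2, 1), (x2, 33), (x2, 4), (x3, 12)}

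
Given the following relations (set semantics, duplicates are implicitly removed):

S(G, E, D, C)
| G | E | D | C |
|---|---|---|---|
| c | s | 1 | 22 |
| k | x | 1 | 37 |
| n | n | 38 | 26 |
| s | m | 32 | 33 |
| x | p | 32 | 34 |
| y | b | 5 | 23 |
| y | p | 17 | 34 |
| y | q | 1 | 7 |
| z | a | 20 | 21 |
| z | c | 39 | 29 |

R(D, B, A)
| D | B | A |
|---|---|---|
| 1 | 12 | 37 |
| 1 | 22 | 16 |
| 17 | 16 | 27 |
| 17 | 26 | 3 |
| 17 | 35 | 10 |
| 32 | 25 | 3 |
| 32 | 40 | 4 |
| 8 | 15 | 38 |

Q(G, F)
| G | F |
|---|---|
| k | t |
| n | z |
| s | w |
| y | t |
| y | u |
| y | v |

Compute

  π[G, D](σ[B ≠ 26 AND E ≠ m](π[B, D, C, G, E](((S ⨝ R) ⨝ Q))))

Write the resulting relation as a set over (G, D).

S ⋈ R (natural join on D): {(c, s, 1, 22, 12, 37), (c, s, 1, 22, 22, 16), (k, x, 1, 37, 12, 37), (k, x, 1, 37, 22, 16), (s, m, 32, 33, 25, 3), (s, m, 32, 33, 40, 4), (x, p, 32, 34, 25, 3), (x, p, 32, 34, 40, 4), (y, p, 17, 34, 16, 27), (y, p, 17, 34, 26, 3), (y, p, 17, 34, 35, 10), (y, q, 1, 7, 12, 37), (y, q, 1, 7, 22, 16)}
(S ⨝ R) ⋈ Q (natural join on G): {(k, x, 1, 37, 12, 37, t), (k, x, 1, 37, 22, 16, t), (s, m, 32, 33, 25, 3, w), (s, m, 32, 33, 40, 4, w), (y, p, 17, 34, 16, 27, t), (y, p, 17, 34, 16, 27, u), (y, p, 17, 34, 16, 27, v), (y, p, 17, 34, 26, 3, t), (y, p, 17, 34, 26, 3, u), (y, p, 17, 34, 26, 3, v), (y, p, 17, 34, 35, 10, t), (y, p, 17, 34, 35, 10, u), (y, p, 17, 34, 35, 10, v), (y, q, 1, 7, 12, 37, t), (y, q, 1, 7, 12, 37, u), (y, q, 1, 7, 12, 37, v), (y, q, 1, 7, 22, 16, t), (y, q, 1, 7, 22, 16, u), (y, q, 1, 7, 22, 16, v)}
π[B, D, C, G, E]: project onto (B, D, C, G, E) (10 duplicate(s) eliminated) → {(12, 1, 37, k, x), (12, 1, 7, y, q), (16, 17, 34, y, p), (22, 1, 37, k, x), (22, 1, 7, y, q), (25, 32, 33, s, m), (26, 17, 34, y, p), (35, 17, 34, y, p), (40, 32, 33, s, m)}
Filtering on B ≠ 26 AND E ≠ m leaves {(12, 1, 37, k, x), (12, 1, 7, y, q), (16, 17, 34, y, p), (22, 1, 37, k, x), (22, 1, 7, y, q), (35, 17, 34, y, p)}.
π[G, D]: project onto (G, D) (3 duplicate(s) eliminated) → {(k, 1), (y, 1), (y, 17)}

{(k, 1), (y, 1), (y, 17)}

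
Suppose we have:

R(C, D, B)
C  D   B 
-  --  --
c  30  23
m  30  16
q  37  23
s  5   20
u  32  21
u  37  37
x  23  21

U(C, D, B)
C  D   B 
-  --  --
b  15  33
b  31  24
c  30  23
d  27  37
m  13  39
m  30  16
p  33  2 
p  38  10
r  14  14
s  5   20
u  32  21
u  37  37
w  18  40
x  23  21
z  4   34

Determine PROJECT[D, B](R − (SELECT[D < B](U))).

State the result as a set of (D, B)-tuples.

Apply σ_{D < B}; surviving tuples: {(b, 15, 33), (d, 27, 37), (m, 13, 39), (s, 5, 20), (w, 18, 40), (z, 4, 34)}
Difference: {(c, 30, 23), (m, 30, 16), (q, 37, 23), (s, 5, 20), (u, 32, 21), (u, 37, 37), (x, 23, 21)} with {(b, 15, 33), (d, 27, 37), (m, 13, 39), (s, 5, 20), (w, 18, 40), (z, 4, 34)} → {(c, 30, 23), (m, 30, 16), (q, 37, 23), (u, 32, 21), (u, 37, 37), (x, 23, 21)}
Keep only column(s) D, B: {(23, 21), (30, 16), (30, 23), (32, 21), (37, 23), (37, 37)}

{(23, 21), (30, 16), (30, 23), (32, 21), (37, 23), (37, 37)}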